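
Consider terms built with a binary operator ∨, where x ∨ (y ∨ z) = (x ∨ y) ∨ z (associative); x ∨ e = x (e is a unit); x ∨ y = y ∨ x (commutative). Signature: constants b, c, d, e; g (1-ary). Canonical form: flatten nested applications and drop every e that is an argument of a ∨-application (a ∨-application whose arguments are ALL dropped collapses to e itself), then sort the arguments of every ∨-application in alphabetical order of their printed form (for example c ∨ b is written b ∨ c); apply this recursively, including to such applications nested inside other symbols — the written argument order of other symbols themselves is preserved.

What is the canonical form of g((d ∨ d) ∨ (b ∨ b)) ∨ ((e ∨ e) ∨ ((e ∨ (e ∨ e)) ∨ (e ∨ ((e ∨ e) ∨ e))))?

Answer: g(b ∨ b ∨ d ∨ d)

Derivation:
Flatten:  g((d ∨ d) ∨ (b ∨ b)) ∨ e ∨ e ∨ e ∨ e ∨ e ∨ e ∨ e ∨ e ∨ e
Canonicalize subterm:  g((d ∨ d) ∨ (b ∨ b))  →  g(b ∨ b ∨ d ∨ d)
Drop the unit:  drop e (×9)
Sort:  g(b ∨ b ∨ d ∨ d)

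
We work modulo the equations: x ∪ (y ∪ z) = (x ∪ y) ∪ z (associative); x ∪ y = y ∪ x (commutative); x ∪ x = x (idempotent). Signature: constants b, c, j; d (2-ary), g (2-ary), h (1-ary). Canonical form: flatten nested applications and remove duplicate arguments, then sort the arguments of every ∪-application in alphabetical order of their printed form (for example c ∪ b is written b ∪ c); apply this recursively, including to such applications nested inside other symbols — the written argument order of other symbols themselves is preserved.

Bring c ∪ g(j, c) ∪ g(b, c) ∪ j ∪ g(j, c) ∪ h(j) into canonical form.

Idempotence:  drop duplicate g(j, c)
Sort:  c ∪ g(b, c) ∪ g(j, c) ∪ h(j) ∪ j

Answer: c ∪ g(b, c) ∪ g(j, c) ∪ h(j) ∪ j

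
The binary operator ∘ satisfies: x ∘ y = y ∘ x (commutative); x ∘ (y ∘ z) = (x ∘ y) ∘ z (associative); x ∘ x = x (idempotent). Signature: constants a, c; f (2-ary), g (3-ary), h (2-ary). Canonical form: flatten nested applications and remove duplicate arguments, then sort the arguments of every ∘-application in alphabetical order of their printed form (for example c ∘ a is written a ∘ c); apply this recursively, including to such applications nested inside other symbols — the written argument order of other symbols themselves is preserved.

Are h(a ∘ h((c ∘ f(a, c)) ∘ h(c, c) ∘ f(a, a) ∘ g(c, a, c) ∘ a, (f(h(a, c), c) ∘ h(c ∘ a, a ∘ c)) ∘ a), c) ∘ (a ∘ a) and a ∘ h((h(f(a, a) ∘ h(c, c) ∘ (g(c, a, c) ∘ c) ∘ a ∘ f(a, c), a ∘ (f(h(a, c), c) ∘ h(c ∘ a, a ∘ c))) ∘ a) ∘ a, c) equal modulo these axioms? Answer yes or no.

Left:  h(a ∘ h((c ∘ f(a, c)) ∘ h(c, c) ∘ f(a, a) ∘ g(c, a, c) ∘ a, (f(h(a, c), c) ∘ h(c ∘ a, a ∘ c)) ∘ a), c) ∘ (a ∘ a)
  Merge nested applications:  h(a ∘ h((c ∘ f(a, c)) ∘ h(c, c) ∘ f(a, a) ∘ g(c, a, c) ∘ a, (f(h(a, c), c) ∘ h(c ∘ a, a ∘ c)) ∘ a), c) ∘ a ∘ a
  Inside:  h(a ∘ h((c ∘ f(a, c)) ∘ h(c, c) ∘ f(a, a) ∘ g(c, a, c) ∘ a, (f(h(a, c), c) ∘ h(c ∘ a, a ∘ c)) ∘ a), c)  →  h(a ∘ h(a ∘ c ∘ f(a, a) ∘ f(a, c) ∘ g(c, a, c) ∘ h(c, c), a ∘ f(h(a, c), c) ∘ h(a ∘ c, a ∘ c)), c)
  Drop duplicates:  drop duplicate a
  Sort arguments:  a ∘ h(a ∘ h(a ∘ c ∘ f(a, a) ∘ f(a, c) ∘ g(c, a, c) ∘ h(c, c), a ∘ f(h(a, c), c) ∘ h(a ∘ c, a ∘ c)), c)
Right:  a ∘ h((h(f(a, a) ∘ h(c, c) ∘ (g(c, a, c) ∘ c) ∘ a ∘ f(a, c), a ∘ (f(h(a, c), c) ∘ h(c ∘ a, a ∘ c))) ∘ a) ∘ a, c)
  Canonicalize subterm:  h((h(f(a, a) ∘ h(c, c) ∘ (g(c, a, c) ∘ c) ∘ a ∘ f(a, c), a ∘ (f(h(a, c), c) ∘ h(c ∘ a, a ∘ c))) ∘ a) ∘ a, c)  →  h(a ∘ h(a ∘ c ∘ f(a, a) ∘ f(a, c) ∘ g(c, a, c) ∘ h(c, c), a ∘ f(h(a, c), c) ∘ h(a ∘ c, a ∘ c)), c)
  Sort arguments:  a ∘ h(a ∘ h(a ∘ c ∘ f(a, a) ∘ f(a, c) ∘ g(c, a, c) ∘ h(c, c), a ∘ f(h(a, c), c) ∘ h(a ∘ c, a ∘ c)), c)

Answer: yes — both canonical forms are a ∘ h(a ∘ h(a ∘ c ∘ f(a, a) ∘ f(a, c) ∘ g(c, a, c) ∘ h(c, c), a ∘ f(h(a, c), c) ∘ h(a ∘ c, a ∘ c)), c)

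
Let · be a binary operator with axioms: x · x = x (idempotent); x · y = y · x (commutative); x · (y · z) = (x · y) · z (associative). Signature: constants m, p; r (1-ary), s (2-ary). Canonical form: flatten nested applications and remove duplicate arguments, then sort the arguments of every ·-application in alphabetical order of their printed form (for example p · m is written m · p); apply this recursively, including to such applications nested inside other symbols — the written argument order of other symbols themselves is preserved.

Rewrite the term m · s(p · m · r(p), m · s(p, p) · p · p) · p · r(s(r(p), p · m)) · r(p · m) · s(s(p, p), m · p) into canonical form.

Canonicalize subterm:  s(p · m · r(p), m · s(p, p) · p · p)  →  s(m · p · r(p), m · p · s(p, p))
Simplify inside:  r(s(r(p), p · m))  →  r(s(r(p), m · p))
Simplify inside:  r(p · m)  →  r(m · p)
Sort arguments:  m · p · r(m · p) · r(s(r(p), m · p)) · s(m · p · r(p), m · p · s(p, p)) · s(s(p, p), m · p)

Answer: m · p · r(m · p) · r(s(r(p), m · p)) · s(m · p · r(p), m · p · s(p, p)) · s(s(p, p), m · p)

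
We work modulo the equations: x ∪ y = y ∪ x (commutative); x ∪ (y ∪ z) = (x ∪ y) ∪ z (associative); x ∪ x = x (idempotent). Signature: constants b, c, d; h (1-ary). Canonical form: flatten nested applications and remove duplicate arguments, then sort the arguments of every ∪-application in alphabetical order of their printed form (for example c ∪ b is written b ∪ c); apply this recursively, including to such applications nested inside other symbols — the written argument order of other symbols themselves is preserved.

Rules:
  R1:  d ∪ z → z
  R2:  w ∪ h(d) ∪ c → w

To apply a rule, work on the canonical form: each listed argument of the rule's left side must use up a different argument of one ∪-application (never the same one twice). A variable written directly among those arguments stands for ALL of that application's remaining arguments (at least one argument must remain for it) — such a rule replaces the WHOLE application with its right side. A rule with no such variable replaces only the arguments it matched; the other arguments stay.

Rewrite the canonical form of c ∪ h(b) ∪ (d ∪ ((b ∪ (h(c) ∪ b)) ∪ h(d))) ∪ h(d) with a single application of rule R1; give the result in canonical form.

Answer: b ∪ c ∪ h(b) ∪ h(c) ∪ h(d)

Derivation:
Canonical form:  b ∪ c ∪ d ∪ h(b) ∪ h(c) ∪ h(d)
R1 matches:  uses d;  z := b ∪ c ∪ h(b) ∪ h(c) ∪ h(d)
The extension variable absorbs all remaining arguments, so the whole application is rewritten.
Giving:  b ∪ c ∪ h(b) ∪ h(c) ∪ h(d)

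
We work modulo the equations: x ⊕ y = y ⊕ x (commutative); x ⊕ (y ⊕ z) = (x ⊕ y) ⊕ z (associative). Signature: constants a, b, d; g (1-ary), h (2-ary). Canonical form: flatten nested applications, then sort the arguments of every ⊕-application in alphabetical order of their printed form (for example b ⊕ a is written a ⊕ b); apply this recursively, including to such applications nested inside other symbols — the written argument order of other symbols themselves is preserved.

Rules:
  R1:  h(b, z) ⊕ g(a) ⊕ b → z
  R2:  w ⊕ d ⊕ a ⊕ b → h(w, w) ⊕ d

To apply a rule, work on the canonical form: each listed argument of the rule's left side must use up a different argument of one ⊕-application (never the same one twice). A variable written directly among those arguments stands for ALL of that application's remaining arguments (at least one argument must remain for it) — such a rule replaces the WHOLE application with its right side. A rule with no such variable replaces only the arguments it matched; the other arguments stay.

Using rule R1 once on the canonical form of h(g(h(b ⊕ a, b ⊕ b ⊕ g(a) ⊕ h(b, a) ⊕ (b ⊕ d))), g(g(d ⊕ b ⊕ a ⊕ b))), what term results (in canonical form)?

Answer: h(g(h(a ⊕ b, a ⊕ b ⊕ b ⊕ d)), g(g(a ⊕ b ⊕ b ⊕ d)))

Derivation:
Canonical form:  h(g(h(a ⊕ b, b ⊕ b ⊕ b ⊕ d ⊕ g(a) ⊕ h(b, a))), g(g(a ⊕ b ⊕ b ⊕ d)))
R1 matches:  uses b, g(a), h(b, a);  z := a
Result:  h(g(h(a ⊕ b, a ⊕ b ⊕ b ⊕ d)), g(g(a ⊕ b ⊕ b ⊕ d)))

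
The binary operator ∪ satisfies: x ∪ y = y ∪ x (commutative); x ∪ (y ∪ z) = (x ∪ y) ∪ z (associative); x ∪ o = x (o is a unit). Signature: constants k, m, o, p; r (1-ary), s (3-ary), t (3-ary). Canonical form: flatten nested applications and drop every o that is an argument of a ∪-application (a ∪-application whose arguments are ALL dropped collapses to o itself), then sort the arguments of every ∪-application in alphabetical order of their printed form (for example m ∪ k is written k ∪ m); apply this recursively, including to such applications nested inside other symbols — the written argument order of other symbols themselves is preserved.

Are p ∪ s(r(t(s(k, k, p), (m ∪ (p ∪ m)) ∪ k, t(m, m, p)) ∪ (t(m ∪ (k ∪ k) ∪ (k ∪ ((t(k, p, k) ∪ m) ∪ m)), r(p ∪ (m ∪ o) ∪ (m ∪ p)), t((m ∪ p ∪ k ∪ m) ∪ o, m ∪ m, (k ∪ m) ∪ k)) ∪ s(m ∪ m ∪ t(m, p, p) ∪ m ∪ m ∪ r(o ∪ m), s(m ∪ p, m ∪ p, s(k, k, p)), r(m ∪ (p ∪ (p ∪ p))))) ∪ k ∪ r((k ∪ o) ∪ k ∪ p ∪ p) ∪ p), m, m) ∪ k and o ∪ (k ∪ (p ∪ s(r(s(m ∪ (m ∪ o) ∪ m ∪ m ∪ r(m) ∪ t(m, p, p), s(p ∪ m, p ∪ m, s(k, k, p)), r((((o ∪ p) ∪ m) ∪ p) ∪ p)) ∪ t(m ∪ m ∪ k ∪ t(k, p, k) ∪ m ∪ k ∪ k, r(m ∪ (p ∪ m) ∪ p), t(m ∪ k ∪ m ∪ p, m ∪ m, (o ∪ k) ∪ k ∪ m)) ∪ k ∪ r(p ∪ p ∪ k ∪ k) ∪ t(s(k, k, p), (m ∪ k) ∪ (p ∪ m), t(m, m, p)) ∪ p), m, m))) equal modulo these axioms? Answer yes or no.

Left:  p ∪ s(r(t(s(k, k, p), (m ∪ (p ∪ m)) ∪ k, t(m, m, p)) ∪ (t(m ∪ (k ∪ k) ∪ (k ∪ ((t(k, p, k) ∪ m) ∪ m)), r(p ∪ (m ∪ o) ∪ (m ∪ p)), t((m ∪ p ∪ k ∪ m) ∪ o, m ∪ m, (k ∪ m) ∪ k)) ∪ s(m ∪ m ∪ t(m, p, p) ∪ m ∪ m ∪ r(o ∪ m), s(m ∪ p, m ∪ p, s(k, k, p)), r(m ∪ (p ∪ (p ∪ p))))) ∪ k ∪ r((k ∪ o) ∪ k ∪ p ∪ p) ∪ p), m, m) ∪ k
  Canonicalize subterm:  s(r(t(s(k, k, p), (m ∪ (p ∪ m)) ∪ k, t(m, m, p)) ∪ (t(m ∪ (k ∪ k) ∪ (k ∪ ((t(k, p, k) ∪ m) ∪ m)), r(p ∪ (m ∪ o) ∪ (m ∪ p)), t((m ∪ p ∪ k ∪ m) ∪ o, m ∪ m, (k ∪ m) ∪ k)) ∪ s(m ∪ m ∪ t(m, p, p) ∪ m ∪ m ∪ r(o ∪ m), s(m ∪ p, m ∪ p, s(k, k, p)), r(m ∪ (p ∪ (p ∪ p))))) ∪ k ∪ r((k ∪ o) ∪ k ∪ p ∪ p) ∪ p), m, m)  →  s(r(k ∪ p ∪ r(k ∪ k ∪ p ∪ p) ∪ s(m ∪ m ∪ m ∪ m ∪ r(m) ∪ t(m, p, p), s(m ∪ p, m ∪ p, s(k, k, p)), r(m ∪ p ∪ p ∪ p)) ∪ t(k ∪ k ∪ k ∪ m ∪ m ∪ m ∪ t(k, p, k), r(m ∪ m ∪ p ∪ p), t(k ∪ m ∪ m ∪ p, m ∪ m, k ∪ k ∪ m)) ∪ t(s(k, k, p), k ∪ m ∪ m ∪ p, t(m, m, p))), m, m)
  Order the arguments:  k ∪ p ∪ s(r(k ∪ p ∪ r(k ∪ k ∪ p ∪ p) ∪ s(m ∪ m ∪ m ∪ m ∪ r(m) ∪ t(m, p, p), s(m ∪ p, m ∪ p, s(k, k, p)), r(m ∪ p ∪ p ∪ p)) ∪ t(k ∪ k ∪ k ∪ m ∪ m ∪ m ∪ t(k, p, k), r(m ∪ m ∪ p ∪ p), t(k ∪ m ∪ m ∪ p, m ∪ m, k ∪ k ∪ m)) ∪ t(s(k, k, p), k ∪ m ∪ m ∪ p, t(m, m, p))), m, m)
Right:  o ∪ (k ∪ (p ∪ s(r(s(m ∪ (m ∪ o) ∪ m ∪ m ∪ r(m) ∪ t(m, p, p), s(p ∪ m, p ∪ m, s(k, k, p)), r((((o ∪ p) ∪ m) ∪ p) ∪ p)) ∪ t(m ∪ m ∪ k ∪ t(k, p, k) ∪ m ∪ k ∪ k, r(m ∪ (p ∪ m) ∪ p), t(m ∪ k ∪ m ∪ p, m ∪ m, (o ∪ k) ∪ k ∪ m)) ∪ k ∪ r(p ∪ p ∪ k ∪ k) ∪ t(s(k, k, p), (m ∪ k) ∪ (p ∪ m), t(m, m, p)) ∪ p), m, m)))
  Flatten:  o ∪ k ∪ p ∪ s(r(s(m ∪ (m ∪ o) ∪ m ∪ m ∪ r(m) ∪ t(m, p, p), s(p ∪ m, p ∪ m, s(k, k, p)), r((((o ∪ p) ∪ m) ∪ p) ∪ p)) ∪ t(m ∪ m ∪ k ∪ t(k, p, k) ∪ m ∪ k ∪ k, r(m ∪ (p ∪ m) ∪ p), t(m ∪ k ∪ m ∪ p, m ∪ m, (o ∪ k) ∪ k ∪ m)) ∪ k ∪ r(p ∪ p ∪ k ∪ k) ∪ t(s(k, k, p), (m ∪ k) ∪ (p ∪ m), t(m, m, p)) ∪ p), m, m)
  Simplify inside:  s(r(s(m ∪ (m ∪ o) ∪ m ∪ m ∪ r(m) ∪ t(m, p, p), s(p ∪ m, p ∪ m, s(k, k, p)), r((((o ∪ p) ∪ m) ∪ p) ∪ p)) ∪ t(m ∪ m ∪ k ∪ t(k, p, k) ∪ m ∪ k ∪ k, r(m ∪ (p ∪ m) ∪ p), t(m ∪ k ∪ m ∪ p, m ∪ m, (o ∪ k) ∪ k ∪ m)) ∪ k ∪ r(p ∪ p ∪ k ∪ k) ∪ t(s(k, k, p), (m ∪ k) ∪ (p ∪ m), t(m, m, p)) ∪ p), m, m)  →  s(r(k ∪ p ∪ r(k ∪ k ∪ p ∪ p) ∪ s(m ∪ m ∪ m ∪ m ∪ r(m) ∪ t(m, p, p), s(m ∪ p, m ∪ p, s(k, k, p)), r(m ∪ p ∪ p ∪ p)) ∪ t(k ∪ k ∪ k ∪ m ∪ m ∪ m ∪ t(k, p, k), r(m ∪ m ∪ p ∪ p), t(k ∪ m ∪ m ∪ p, m ∪ m, k ∪ k ∪ m)) ∪ t(s(k, k, p), k ∪ m ∪ m ∪ p, t(m, m, p))), m, m)
  Unit:  drop o
  Sort arguments:  k ∪ p ∪ s(r(k ∪ p ∪ r(k ∪ k ∪ p ∪ p) ∪ s(m ∪ m ∪ m ∪ m ∪ r(m) ∪ t(m, p, p), s(m ∪ p, m ∪ p, s(k, k, p)), r(m ∪ p ∪ p ∪ p)) ∪ t(k ∪ k ∪ k ∪ m ∪ m ∪ m ∪ t(k, p, k), r(m ∪ m ∪ p ∪ p), t(k ∪ m ∪ m ∪ p, m ∪ m, k ∪ k ∪ m)) ∪ t(s(k, k, p), k ∪ m ∪ m ∪ p, t(m, m, p))), m, m)

Answer: yes — both canonical forms are k ∪ p ∪ s(r(k ∪ p ∪ r(k ∪ k ∪ p ∪ p) ∪ s(m ∪ m ∪ m ∪ m ∪ r(m) ∪ t(m, p, p), s(m ∪ p, m ∪ p, s(k, k, p)), r(m ∪ p ∪ p ∪ p)) ∪ t(k ∪ k ∪ k ∪ m ∪ m ∪ m ∪ t(k, p, k), r(m ∪ m ∪ p ∪ p), t(k ∪ m ∪ m ∪ p, m ∪ m, k ∪ k ∪ m)) ∪ t(s(k, k, p), k ∪ m ∪ m ∪ p, t(m, m, p))), m, m)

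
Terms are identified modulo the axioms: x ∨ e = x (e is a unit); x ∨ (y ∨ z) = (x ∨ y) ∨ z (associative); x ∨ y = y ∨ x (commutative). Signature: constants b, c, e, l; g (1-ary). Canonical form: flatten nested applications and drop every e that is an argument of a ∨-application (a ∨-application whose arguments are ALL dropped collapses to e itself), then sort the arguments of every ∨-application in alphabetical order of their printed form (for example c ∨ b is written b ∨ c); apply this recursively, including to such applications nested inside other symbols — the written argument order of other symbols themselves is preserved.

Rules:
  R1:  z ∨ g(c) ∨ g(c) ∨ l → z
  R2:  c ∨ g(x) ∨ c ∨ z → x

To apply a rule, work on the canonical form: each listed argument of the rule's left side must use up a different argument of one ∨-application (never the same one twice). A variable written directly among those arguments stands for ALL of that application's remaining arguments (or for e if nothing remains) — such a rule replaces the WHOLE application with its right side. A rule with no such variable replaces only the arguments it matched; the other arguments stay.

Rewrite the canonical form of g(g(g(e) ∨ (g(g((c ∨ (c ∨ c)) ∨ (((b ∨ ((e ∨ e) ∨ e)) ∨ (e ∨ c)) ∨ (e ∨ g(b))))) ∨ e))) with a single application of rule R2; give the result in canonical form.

Canonical form:  g(g(g(e) ∨ g(g(b ∨ c ∨ c ∨ c ∨ c ∨ g(b)))))
Apply R2:  consuming c, c, g(b);  x := b, z := b ∨ c ∨ c
The variable takes the whole remainder — replace the entire application.
Giving:  g(g(g(e) ∨ g(g(b))))

Answer: g(g(g(e) ∨ g(g(b))))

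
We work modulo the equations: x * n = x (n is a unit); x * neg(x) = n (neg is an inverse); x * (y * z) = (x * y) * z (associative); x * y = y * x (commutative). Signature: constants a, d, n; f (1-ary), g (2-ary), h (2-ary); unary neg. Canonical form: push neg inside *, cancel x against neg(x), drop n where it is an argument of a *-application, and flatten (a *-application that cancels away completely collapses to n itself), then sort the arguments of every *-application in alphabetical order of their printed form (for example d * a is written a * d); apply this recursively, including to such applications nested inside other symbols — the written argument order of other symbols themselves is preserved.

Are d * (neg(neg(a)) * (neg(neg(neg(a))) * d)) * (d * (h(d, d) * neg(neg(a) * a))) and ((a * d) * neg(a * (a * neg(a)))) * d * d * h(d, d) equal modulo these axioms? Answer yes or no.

Left:  d * (neg(neg(a)) * (neg(neg(neg(a))) * d)) * (d * (h(d, d) * neg(neg(a) * a)))
  Push neg inside:  distribute neg over * and collapse double neg
  Cancel:  a cancels
  Combine occurrences:  d * d * d * h(d, d)
Right:  ((a * d) * neg(a * (a * neg(a)))) * d * d * h(d, d)
  Push neg inside:  distribute neg over * and collapse double neg
  Cancel inverse pairs:  a cancels
  Collect:  d * d * d * h(d, d)

Answer: yes — both canonical forms are d * d * d * h(d, d)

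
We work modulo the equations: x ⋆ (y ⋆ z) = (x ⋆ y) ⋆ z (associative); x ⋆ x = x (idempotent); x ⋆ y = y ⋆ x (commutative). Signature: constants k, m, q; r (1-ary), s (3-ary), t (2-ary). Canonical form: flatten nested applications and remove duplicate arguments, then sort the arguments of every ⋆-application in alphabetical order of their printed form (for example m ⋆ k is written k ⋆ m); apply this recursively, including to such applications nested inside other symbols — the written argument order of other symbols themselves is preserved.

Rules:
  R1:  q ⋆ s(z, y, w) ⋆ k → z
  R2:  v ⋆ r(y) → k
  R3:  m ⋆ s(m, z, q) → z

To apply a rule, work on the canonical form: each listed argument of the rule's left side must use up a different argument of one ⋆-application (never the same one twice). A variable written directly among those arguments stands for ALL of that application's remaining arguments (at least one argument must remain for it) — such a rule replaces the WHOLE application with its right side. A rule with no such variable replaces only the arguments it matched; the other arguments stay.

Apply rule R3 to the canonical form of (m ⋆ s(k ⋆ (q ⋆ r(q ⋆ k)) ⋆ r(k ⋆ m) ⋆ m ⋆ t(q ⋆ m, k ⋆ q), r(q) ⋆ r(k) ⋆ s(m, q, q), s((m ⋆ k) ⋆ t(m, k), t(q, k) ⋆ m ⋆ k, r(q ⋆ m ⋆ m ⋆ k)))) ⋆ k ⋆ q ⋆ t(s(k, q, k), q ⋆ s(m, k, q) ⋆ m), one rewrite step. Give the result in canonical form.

Answer: k ⋆ m ⋆ q ⋆ s(k ⋆ m ⋆ q ⋆ r(k ⋆ m) ⋆ r(k ⋆ q) ⋆ t(m ⋆ q, k ⋆ q), r(k) ⋆ r(q) ⋆ s(m, q, q), s(k ⋆ m ⋆ t(m, k), k ⋆ m ⋆ t(q, k), r(k ⋆ m ⋆ q))) ⋆ t(s(k, q, k), k ⋆ q)

Derivation:
Canonical form:  k ⋆ m ⋆ q ⋆ s(k ⋆ m ⋆ q ⋆ r(k ⋆ m) ⋆ r(k ⋆ q) ⋆ t(m ⋆ q, k ⋆ q), r(k) ⋆ r(q) ⋆ s(m, q, q), s(k ⋆ m ⋆ t(m, k), k ⋆ m ⋆ t(q, k), r(k ⋆ m ⋆ q))) ⋆ t(s(k, q, k), m ⋆ q ⋆ s(m, k, q))
Match R3:  consume m, s(m, k, q);  z := k
Result:  k ⋆ m ⋆ q ⋆ s(k ⋆ m ⋆ q ⋆ r(k ⋆ m) ⋆ r(k ⋆ q) ⋆ t(m ⋆ q, k ⋆ q), r(k) ⋆ r(q) ⋆ s(m, q, q), s(k ⋆ m ⋆ t(m, k), k ⋆ m ⋆ t(q, k), r(k ⋆ m ⋆ q))) ⋆ t(s(k, q, k), k ⋆ q)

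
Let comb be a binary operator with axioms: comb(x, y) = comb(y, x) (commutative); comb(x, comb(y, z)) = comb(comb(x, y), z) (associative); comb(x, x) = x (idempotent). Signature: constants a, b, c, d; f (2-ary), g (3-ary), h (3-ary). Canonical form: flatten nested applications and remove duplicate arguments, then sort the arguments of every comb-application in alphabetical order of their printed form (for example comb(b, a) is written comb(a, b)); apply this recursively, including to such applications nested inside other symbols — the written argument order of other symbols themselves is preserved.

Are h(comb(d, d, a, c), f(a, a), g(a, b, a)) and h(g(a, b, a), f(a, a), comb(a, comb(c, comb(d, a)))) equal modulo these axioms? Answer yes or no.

Left:  h(comb(d, d, a, c), f(a, a), g(a, b, a))
  Focus inside:  comb(d, d, a, c)
  Deduplicate:  drop duplicate d
  Order the arguments:  comb(a, c, d)
  Put back:  h(comb(a, c, d), f(a, a), g(a, b, a))
Right:  h(g(a, b, a), f(a, a), comb(a, comb(c, comb(d, a))))
  Work inside:  comb(a, comb(c, comb(d, a)))
  Un-nest:  comb(a, c, d, a)
  Idempotence:  drop duplicate a
  Sort arguments:  comb(a, c, d)
  Rebuild:  h(g(a, b, a), f(a, a), comb(a, c, d))

Answer: no — h(comb(a, c, d), f(a, a), g(a, b, a)) vs h(g(a, b, a), f(a, a), comb(a, c, d))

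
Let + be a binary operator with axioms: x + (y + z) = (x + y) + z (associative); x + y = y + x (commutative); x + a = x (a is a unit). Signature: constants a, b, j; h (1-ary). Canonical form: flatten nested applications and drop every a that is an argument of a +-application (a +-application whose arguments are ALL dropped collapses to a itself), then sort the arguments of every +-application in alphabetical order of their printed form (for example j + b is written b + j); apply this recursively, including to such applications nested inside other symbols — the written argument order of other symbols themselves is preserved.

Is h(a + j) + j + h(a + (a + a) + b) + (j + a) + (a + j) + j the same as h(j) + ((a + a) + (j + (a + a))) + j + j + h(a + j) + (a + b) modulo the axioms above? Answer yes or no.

Left:  h(a + j) + j + h(a + (a + a) + b) + (j + a) + (a + j) + j
  Un-nest:  h(a + j) + j + h(a + (a + a) + b) + j + a + a + j + j
  Canonicalize subterm:  h(a + j)  →  h(j)
  Simplify inside:  h(a + (a + a) + b)  →  h(b)
  Units out:  drop a (×2)
  Order the arguments:  h(b) + h(j) + j + j + j + j
Right:  h(j) + ((a + a) + (j + (a + a))) + j + j + h(a + j) + (a + b)
  Merge nested applications:  h(j) + a + a + j + a + a + j + j + h(a + j) + a + b
  Canonicalize subterm:  h(a + j)  →  h(j)
  Drop the unit:  drop a (×5)
  Sort arguments:  b + h(j) + h(j) + j + j + j

Answer: no — h(b) + h(j) + j + j + j + j vs b + h(j) + h(j) + j + j + j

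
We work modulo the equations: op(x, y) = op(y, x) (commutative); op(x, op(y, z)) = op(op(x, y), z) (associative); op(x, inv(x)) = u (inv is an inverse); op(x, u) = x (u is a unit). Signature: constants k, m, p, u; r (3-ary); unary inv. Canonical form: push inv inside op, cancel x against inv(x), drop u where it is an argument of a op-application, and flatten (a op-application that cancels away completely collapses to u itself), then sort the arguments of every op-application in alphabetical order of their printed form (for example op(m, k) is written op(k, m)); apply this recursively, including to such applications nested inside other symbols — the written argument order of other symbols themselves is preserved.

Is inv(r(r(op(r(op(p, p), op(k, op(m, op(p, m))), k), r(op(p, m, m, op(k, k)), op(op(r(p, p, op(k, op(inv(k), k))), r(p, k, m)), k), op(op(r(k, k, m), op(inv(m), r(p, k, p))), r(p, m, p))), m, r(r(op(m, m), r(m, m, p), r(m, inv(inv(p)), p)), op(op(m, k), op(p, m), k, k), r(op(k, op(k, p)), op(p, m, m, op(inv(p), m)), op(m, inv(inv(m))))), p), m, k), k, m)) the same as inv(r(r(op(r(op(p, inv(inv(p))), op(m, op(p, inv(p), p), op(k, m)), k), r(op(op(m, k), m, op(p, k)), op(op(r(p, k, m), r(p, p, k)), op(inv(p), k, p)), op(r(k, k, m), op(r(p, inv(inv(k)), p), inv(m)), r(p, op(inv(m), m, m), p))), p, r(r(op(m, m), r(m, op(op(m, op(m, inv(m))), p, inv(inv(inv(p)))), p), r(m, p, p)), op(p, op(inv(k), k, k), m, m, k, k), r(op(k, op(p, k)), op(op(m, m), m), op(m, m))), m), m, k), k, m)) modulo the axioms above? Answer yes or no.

Left:  inv(r(r(op(r(op(p, p), op(k, op(m, op(p, m))), k), r(op(p, m, m, op(k, k)), op(op(r(p, p, op(k, op(inv(k), k))), r(p, k, m)), k), op(op(r(k, k, m), op(inv(m), r(p, k, p))), r(p, m, p))), m, r(r(op(m, m), r(m, m, p), r(m, inv(inv(p)), p)), op(op(m, k), op(p, m), k, k), r(op(k, op(k, p)), op(p, m, m, op(inv(p), m)), op(m, inv(inv(m))))), p), m, k), k, m))
  Push inv inside:  distribute inv over op and collapse double inv
  Collect:  inv(r(r(op(m, p, r(op(k, k, m, m, p), op(k, r(p, k, m), r(p, p, k)), op(inv(m), r(k, k, m), r(p, k, p), r(p, m, p))), r(op(p, p), op(k, m, m, p), k), r(r(op(m, m), r(m, m, p), r(m, p, p)), op(k, k, k, m, m, p), r(op(k, k, p), op(m, m, m), op(m, m)))), m, k), k, m))
Right:  inv(r(r(op(r(op(p, inv(inv(p))), op(m, op(p, inv(p), p), op(k, m)), k), r(op(op(m, k), m, op(p, k)), op(op(r(p, k, m), r(p, p, k)), op(inv(p), k, p)), op(r(k, k, m), op(r(p, inv(inv(k)), p), inv(m)), r(p, op(inv(m), m, m), p))), p, r(r(op(m, m), r(m, op(op(m, op(m, inv(m))), p, inv(inv(inv(p)))), p), r(m, p, p)), op(p, op(inv(k), k, k), m, m, k, k), r(op(k, op(p, k)), op(op(m, m), m), op(m, m))), m), m, k), k, m))
  Push inv inside:  distribute inv over op and collapse double inv
  Collect terms:  inv(r(r(op(m, p, r(op(k, k, m, m, p), op(k, r(p, k, m), r(p, p, k)), op(inv(m), r(k, k, m), r(p, k, p), r(p, m, p))), r(op(p, p), op(k, m, m, p), k), r(r(op(m, m), r(m, m, p), r(m, p, p)), op(k, k, k, m, m, p), r(op(k, k, p), op(m, m, m), op(m, m)))), m, k), k, m))

Answer: yes — both canonical forms are inv(r(r(op(m, p, r(op(k, k, m, m, p), op(k, r(p, k, m), r(p, p, k)), op(inv(m), r(k, k, m), r(p, k, p), r(p, m, p))), r(op(p, p), op(k, m, m, p), k), r(r(op(m, m), r(m, m, p), r(m, p, p)), op(k, k, k, m, m, p), r(op(k, k, p), op(m, m, m), op(m, m)))), m, k), k, m))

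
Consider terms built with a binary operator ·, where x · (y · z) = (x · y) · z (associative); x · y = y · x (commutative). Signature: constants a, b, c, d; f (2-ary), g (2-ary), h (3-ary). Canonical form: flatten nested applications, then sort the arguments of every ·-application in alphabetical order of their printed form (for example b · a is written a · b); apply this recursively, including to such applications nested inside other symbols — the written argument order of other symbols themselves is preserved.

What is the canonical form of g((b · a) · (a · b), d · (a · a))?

Work inside:  (b · a) · (a · b)
Flatten:  b · a · a · b
Sort arguments:  a · a · b · b
Rebuild:  g(a · a · b · b, a · a · d)

Answer: g(a · a · b · b, a · a · d)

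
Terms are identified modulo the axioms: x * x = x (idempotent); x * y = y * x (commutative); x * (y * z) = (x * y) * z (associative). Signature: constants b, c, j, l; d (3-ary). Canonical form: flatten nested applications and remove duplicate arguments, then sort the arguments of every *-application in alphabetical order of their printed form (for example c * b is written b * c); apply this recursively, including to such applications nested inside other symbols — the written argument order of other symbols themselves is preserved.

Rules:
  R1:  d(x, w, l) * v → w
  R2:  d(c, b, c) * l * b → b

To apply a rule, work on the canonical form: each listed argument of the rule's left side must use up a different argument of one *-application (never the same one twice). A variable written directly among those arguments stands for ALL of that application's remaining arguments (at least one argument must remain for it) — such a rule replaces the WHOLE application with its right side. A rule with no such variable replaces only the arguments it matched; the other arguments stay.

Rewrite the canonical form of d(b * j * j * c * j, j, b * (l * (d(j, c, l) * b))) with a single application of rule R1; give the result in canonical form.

Canonical form:  d(b * c * j, j, b * d(j, c, l) * l)
Apply R1:  consuming d(j, c, l);  v := b * l, w := c, x := j
The variable takes the whole remainder — replace the entire application.
Result:  d(b * c * j, j, c)

Answer: d(b * c * j, j, c)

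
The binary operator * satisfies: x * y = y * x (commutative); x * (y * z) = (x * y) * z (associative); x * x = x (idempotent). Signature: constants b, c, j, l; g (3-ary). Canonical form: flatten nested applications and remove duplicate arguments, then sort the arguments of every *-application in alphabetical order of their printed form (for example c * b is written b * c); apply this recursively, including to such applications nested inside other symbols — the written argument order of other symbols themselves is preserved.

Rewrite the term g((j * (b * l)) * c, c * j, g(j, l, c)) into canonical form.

Answer: g(b * c * j * l, c * j, g(j, l, c))

Derivation:
Work inside:  (j * (b * l)) * c
Flatten:  j * b * l * c
Sort:  b * c * j * l
Put back:  g(b * c * j * l, c * j, g(j, l, c))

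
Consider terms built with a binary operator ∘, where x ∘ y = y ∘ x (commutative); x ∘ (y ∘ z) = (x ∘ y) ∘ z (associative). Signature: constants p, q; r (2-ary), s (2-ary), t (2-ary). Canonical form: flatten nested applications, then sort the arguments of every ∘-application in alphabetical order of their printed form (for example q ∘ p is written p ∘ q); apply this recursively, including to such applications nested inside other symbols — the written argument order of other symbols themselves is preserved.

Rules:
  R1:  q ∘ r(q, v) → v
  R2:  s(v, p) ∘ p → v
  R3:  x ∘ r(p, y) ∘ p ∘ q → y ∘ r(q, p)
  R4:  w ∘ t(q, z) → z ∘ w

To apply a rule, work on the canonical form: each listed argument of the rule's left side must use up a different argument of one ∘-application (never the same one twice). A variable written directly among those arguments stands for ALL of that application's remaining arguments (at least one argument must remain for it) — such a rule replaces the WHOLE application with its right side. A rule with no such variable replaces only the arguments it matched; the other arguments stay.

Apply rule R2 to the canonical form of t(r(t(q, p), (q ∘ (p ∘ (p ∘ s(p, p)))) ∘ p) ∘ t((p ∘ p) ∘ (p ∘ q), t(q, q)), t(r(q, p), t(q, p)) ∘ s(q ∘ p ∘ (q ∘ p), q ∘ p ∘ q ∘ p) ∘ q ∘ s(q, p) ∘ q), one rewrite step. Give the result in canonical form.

Answer: t(r(t(q, p), p ∘ p ∘ p ∘ q) ∘ t(p ∘ p ∘ p ∘ q, t(q, q)), q ∘ q ∘ s(p ∘ p ∘ q ∘ q, p ∘ p ∘ q ∘ q) ∘ s(q, p) ∘ t(r(q, p), t(q, p)))

Derivation:
Canonical form:  t(r(t(q, p), p ∘ p ∘ p ∘ q ∘ s(p, p)) ∘ t(p ∘ p ∘ p ∘ q, t(q, q)), q ∘ q ∘ s(p ∘ p ∘ q ∘ q, p ∘ p ∘ q ∘ q) ∘ s(q, p) ∘ t(r(q, p), t(q, p)))
Apply R2:  consuming p, s(p, p);  v := p
Result:  t(r(t(q, p), p ∘ p ∘ p ∘ q) ∘ t(p ∘ p ∘ p ∘ q, t(q, q)), q ∘ q ∘ s(p ∘ p ∘ q ∘ q, p ∘ p ∘ q ∘ q) ∘ s(q, p) ∘ t(r(q, p), t(q, p)))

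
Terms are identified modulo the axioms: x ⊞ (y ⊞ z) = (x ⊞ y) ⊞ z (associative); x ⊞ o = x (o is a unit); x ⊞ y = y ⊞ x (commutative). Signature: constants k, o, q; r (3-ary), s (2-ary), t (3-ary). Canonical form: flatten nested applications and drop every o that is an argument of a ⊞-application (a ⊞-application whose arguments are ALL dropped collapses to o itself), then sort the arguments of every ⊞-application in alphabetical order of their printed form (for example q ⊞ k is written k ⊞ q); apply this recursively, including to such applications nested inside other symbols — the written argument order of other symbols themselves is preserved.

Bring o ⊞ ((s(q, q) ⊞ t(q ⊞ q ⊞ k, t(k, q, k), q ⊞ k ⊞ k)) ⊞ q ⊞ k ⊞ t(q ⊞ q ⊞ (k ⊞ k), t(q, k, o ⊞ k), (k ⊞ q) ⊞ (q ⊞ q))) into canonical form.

Answer: k ⊞ q ⊞ s(q, q) ⊞ t(k ⊞ k ⊞ q ⊞ q, t(q, k, k), k ⊞ q ⊞ q ⊞ q) ⊞ t(k ⊞ q ⊞ q, t(k, q, k), k ⊞ k ⊞ q)

Derivation:
Flatten:  o ⊞ s(q, q) ⊞ t(q ⊞ q ⊞ k, t(k, q, k), q ⊞ k ⊞ k) ⊞ q ⊞ k ⊞ t(q ⊞ q ⊞ (k ⊞ k), t(q, k, o ⊞ k), (k ⊞ q) ⊞ (q ⊞ q))
Canonicalize subterm:  t(q ⊞ q ⊞ k, t(k, q, k), q ⊞ k ⊞ k)  →  t(k ⊞ q ⊞ q, t(k, q, k), k ⊞ k ⊞ q)
Canonicalize subterm:  t(q ⊞ q ⊞ (k ⊞ k), t(q, k, o ⊞ k), (k ⊞ q) ⊞ (q ⊞ q))  →  t(k ⊞ k ⊞ q ⊞ q, t(q, k, k), k ⊞ q ⊞ q ⊞ q)
Drop the unit:  drop o
Sort arguments:  k ⊞ q ⊞ s(q, q) ⊞ t(k ⊞ k ⊞ q ⊞ q, t(q, k, k), k ⊞ q ⊞ q ⊞ q) ⊞ t(k ⊞ q ⊞ q, t(k, q, k), k ⊞ k ⊞ q)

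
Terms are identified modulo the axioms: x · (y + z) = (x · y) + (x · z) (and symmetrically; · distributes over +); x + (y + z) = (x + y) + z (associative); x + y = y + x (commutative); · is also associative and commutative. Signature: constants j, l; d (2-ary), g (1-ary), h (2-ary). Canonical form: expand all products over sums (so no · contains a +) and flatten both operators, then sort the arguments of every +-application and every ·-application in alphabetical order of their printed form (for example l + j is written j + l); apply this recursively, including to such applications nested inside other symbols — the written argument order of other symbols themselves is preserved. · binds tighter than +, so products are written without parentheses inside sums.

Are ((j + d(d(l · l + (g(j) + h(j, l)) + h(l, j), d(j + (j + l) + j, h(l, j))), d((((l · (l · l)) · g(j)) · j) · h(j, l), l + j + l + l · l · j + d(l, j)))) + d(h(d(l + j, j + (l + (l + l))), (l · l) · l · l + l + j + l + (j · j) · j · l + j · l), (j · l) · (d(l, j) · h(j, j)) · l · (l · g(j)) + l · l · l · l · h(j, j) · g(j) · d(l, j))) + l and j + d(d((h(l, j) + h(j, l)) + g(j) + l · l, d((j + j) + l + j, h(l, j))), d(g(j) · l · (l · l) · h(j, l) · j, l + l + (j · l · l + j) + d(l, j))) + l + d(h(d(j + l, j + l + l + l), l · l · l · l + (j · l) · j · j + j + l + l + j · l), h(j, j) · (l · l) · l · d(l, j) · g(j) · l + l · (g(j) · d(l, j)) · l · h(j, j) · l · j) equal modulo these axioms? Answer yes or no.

Left:  ((j + d(d(l · l + (g(j) + h(j, l)) + h(l, j), d(j + (j + l) + j, h(l, j))), d((((l · (l · l)) · g(j)) · j) · h(j, l), l + j + l + l · l · j + d(l, j)))) + d(h(d(l + j, j + (l + (l + l))), (l · l) · l · l + l + j + l + (j · j) · j · l + j · l), (j · l) · (d(l, j) · h(j, j)) · l · (l · g(j)) + l · l · l · l · h(j, j) · g(j) · d(l, j))) + l
  Un-nest:  j + d(d(g(j) + h(j, l) + h(l, j) + l · l, d(j + j + j + l, h(l, j))), d(g(j) · h(j, l) · j · l · l · l, d(l, j) + j + j · l · l + l + l)) + d(h(d(j + l, j + l + l + l), j + j · j · j · l + j · l + l + l + l · l · l · l), d(l, j) · g(j) · h(j, j) · j · l · l · l + d(l, j) · g(j) · h(j, j) · l · l · l · l) + l
  Sort arguments:  d(d(g(j) + h(j, l) + h(l, j) + l · l, d(j + j + j + l, h(l, j))), d(g(j) · h(j, l) · j · l · l · l, d(l, j) + j + j · l · l + l + l)) + d(h(d(j + l, j + l + l + l), j + j · j · j · l + j · l + l + l + l · l · l · l), d(l, j) · g(j) · h(j, j) · j · l · l · l + d(l, j) · g(j) · h(j, j) · l · l · l · l) + j + l
Right:  j + d(d((h(l, j) + h(j, l)) + g(j) + l · l, d((j + j) + l + j, h(l, j))), d(g(j) · l · (l · l) · h(j, l) · j, l + l + (j · l · l + j) + d(l, j))) + l + d(h(d(j + l, j + l + l + l), l · l · l · l + (j · l) · j · j + j + l + l + j · l), h(j, j) · (l · l) · l · d(l, j) · g(j) · l + l · (g(j) · d(l, j)) · l · h(j, j) · l · j)
  Flatten:  j + d(d(g(j) + h(j, l) + h(l, j) + l · l, d(j + j + j + l, h(l, j))), d(g(j) · h(j, l) · j · l · l · l, d(l, j) + j + j · l · l + l + l)) + l + d(h(d(j + l, j + l + l + l), j + j · j · j · l + j · l + l + l + l · l · l · l), d(l, j) · g(j) · h(j, j) · j · l · l · l + d(l, j) · g(j) · h(j, j) · l · l · l · l)
  Sort arguments:  d(d(g(j) + h(j, l) + h(l, j) + l · l, d(j + j + j + l, h(l, j))), d(g(j) · h(j, l) · j · l · l · l, d(l, j) + j + j · l · l + l + l)) + d(h(d(j + l, j + l + l + l), j + j · j · j · l + j · l + l + l + l · l · l · l), d(l, j) · g(j) · h(j, j) · j · l · l · l + d(l, j) · g(j) · h(j, j) · l · l · l · l) + j + l

Answer: yes — both canonical forms are d(d(g(j) + h(j, l) + h(l, j) + l · l, d(j + j + j + l, h(l, j))), d(g(j) · h(j, l) · j · l · l · l, d(l, j) + j + j · l · l + l + l)) + d(h(d(j + l, j + l + l + l), j + j · j · j · l + j · l + l + l + l · l · l · l), d(l, j) · g(j) · h(j, j) · j · l · l · l + d(l, j) · g(j) · h(j, j) · l · l · l · l) + j + l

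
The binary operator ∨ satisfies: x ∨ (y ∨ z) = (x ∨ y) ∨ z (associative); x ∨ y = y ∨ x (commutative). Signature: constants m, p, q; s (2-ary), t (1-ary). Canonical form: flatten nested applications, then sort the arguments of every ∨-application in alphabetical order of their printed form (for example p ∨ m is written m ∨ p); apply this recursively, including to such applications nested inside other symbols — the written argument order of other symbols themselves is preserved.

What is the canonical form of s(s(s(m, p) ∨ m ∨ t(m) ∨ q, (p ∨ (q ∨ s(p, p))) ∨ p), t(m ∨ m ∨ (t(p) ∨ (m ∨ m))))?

Work inside:  m ∨ m ∨ (t(p) ∨ (m ∨ m))
Un-nest:  m ∨ m ∨ t(p) ∨ m ∨ m
Sort:  m ∨ m ∨ m ∨ m ∨ t(p)
Reassemble:  s(s(m ∨ q ∨ s(m, p) ∨ t(m), p ∨ p ∨ q ∨ s(p, p)), t(m ∨ m ∨ m ∨ m ∨ t(p)))

Answer: s(s(m ∨ q ∨ s(m, p) ∨ t(m), p ∨ p ∨ q ∨ s(p, p)), t(m ∨ m ∨ m ∨ m ∨ t(p)))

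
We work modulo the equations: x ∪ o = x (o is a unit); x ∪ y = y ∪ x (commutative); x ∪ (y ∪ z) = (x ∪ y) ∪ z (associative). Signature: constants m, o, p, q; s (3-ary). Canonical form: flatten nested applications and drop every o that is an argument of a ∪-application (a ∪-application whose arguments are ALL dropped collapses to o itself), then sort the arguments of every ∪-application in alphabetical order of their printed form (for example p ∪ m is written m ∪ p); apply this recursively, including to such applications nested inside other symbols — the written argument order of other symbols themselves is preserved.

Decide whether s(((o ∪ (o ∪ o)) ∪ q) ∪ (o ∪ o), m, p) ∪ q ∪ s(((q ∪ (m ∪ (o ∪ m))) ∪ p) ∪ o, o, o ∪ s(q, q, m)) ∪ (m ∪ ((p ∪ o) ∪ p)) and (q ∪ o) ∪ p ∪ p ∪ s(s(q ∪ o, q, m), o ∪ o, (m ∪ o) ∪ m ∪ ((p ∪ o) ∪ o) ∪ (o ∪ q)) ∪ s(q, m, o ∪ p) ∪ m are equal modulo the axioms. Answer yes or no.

Left:  s(((o ∪ (o ∪ o)) ∪ q) ∪ (o ∪ o), m, p) ∪ q ∪ s(((q ∪ (m ∪ (o ∪ m))) ∪ p) ∪ o, o, o ∪ s(q, q, m)) ∪ (m ∪ ((p ∪ o) ∪ p))
  Merge nested applications:  s(((o ∪ (o ∪ o)) ∪ q) ∪ (o ∪ o), m, p) ∪ q ∪ s(((q ∪ (m ∪ (o ∪ m))) ∪ p) ∪ o, o, o ∪ s(q, q, m)) ∪ m ∪ p ∪ o ∪ p
  Inside:  s(((o ∪ (o ∪ o)) ∪ q) ∪ (o ∪ o), m, p)  →  s(q, m, p)
  Canonicalize subterm:  s(((q ∪ (m ∪ (o ∪ m))) ∪ p) ∪ o, o, o ∪ s(q, q, m))  →  s(m ∪ m ∪ p ∪ q, o, s(q, q, m))
  Unit:  drop o
  Sort arguments:  m ∪ p ∪ p ∪ q ∪ s(m ∪ m ∪ p ∪ q, o, s(q, q, m)) ∪ s(q, m, p)
Right:  (q ∪ o) ∪ p ∪ p ∪ s(s(q ∪ o, q, m), o ∪ o, (m ∪ o) ∪ m ∪ ((p ∪ o) ∪ o) ∪ (o ∪ q)) ∪ s(q, m, o ∪ p) ∪ m
  Un-nest:  q ∪ o ∪ p ∪ p ∪ s(s(q ∪ o, q, m), o ∪ o, (m ∪ o) ∪ m ∪ ((p ∪ o) ∪ o) ∪ (o ∪ q)) ∪ s(q, m, o ∪ p) ∪ m
  Inside:  s(s(q ∪ o, q, m), o ∪ o, (m ∪ o) ∪ m ∪ ((p ∪ o) ∪ o) ∪ (o ∪ q))  →  s(s(q, q, m), o, m ∪ m ∪ p ∪ q)
  Simplify inside:  s(q, m, o ∪ p)  →  s(q, m, p)
  Drop the unit:  drop o
  Order the arguments:  m ∪ p ∪ p ∪ q ∪ s(q, m, p) ∪ s(s(q, q, m), o, m ∪ m ∪ p ∪ q)

Answer: no — m ∪ p ∪ p ∪ q ∪ s(m ∪ m ∪ p ∪ q, o, s(q, q, m)) ∪ s(q, m, p) vs m ∪ p ∪ p ∪ q ∪ s(q, m, p) ∪ s(s(q, q, m), o, m ∪ m ∪ p ∪ q)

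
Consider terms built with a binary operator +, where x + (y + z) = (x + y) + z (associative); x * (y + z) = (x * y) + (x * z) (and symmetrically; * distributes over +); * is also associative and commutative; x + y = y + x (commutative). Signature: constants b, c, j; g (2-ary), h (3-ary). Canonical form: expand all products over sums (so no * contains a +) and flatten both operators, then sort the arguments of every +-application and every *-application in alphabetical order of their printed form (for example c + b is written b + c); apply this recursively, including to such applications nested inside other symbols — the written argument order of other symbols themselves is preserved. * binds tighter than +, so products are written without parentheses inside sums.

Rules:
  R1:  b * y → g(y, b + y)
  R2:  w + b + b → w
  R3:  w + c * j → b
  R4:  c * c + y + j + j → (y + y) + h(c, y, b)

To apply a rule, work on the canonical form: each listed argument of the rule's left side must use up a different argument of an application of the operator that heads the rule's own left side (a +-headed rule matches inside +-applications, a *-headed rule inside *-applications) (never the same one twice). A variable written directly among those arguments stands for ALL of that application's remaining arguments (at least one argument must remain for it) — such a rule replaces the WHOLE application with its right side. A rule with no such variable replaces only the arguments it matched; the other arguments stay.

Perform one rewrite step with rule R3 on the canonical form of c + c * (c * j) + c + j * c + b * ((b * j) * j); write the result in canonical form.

Canonical form:  b * b * j * j + c + c + c * c * j + c * j
Match R3:  consume c * j;  w := b * b * j * j + c + c + c * c * j
The extension variable absorbs all remaining arguments, so the whole application is rewritten.
Giving:  b

Answer: b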